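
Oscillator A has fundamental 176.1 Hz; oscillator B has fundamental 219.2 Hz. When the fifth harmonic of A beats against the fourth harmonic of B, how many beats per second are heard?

Fifth harmonic of the first: 5·176.1 = 880.5 Hz.
Fourth harmonic of the second: 4·219.2 = 876.8 Hz.
f_beat = |880.5 − 876.8| = 3.7 Hz.

3.7 Hz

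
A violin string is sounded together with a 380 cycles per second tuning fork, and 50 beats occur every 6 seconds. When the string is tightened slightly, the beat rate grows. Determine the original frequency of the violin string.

388.3333 Hz

Beat frequency = 50/6 = 8.3333 Hz.
|f − 380| = 8.3333, so the violin string was at either 371.6667 Hz or 388.3333 Hz.
Increasing tension raises a string's frequency; the adjustment raises the violin string's frequency.
The beat rate rose, so the adjustment moved the violin string further from 380 Hz — it was already above the reference.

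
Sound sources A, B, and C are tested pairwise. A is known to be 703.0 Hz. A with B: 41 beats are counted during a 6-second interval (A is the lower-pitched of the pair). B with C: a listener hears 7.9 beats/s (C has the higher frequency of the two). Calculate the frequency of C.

A–B: Beat frequency = 41/6 = 6.8333 Hz.
B is above A, so f_B = 703.0 + 6.8333 = 709.8333 Hz.
C is above B, so f_C = 709.8333 + 7.9 = 717.7333 Hz.

717.7333 Hz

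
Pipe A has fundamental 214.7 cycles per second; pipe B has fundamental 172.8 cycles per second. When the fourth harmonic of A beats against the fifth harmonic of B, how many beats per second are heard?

5.2 Hz

Fourth harmonic of the first: 4·214.7 = 858.8 Hz.
Fifth harmonic of the second: 5·172.8 = 864.0 Hz.
f_beat = |858.8 − 864.0| = 5.2 Hz.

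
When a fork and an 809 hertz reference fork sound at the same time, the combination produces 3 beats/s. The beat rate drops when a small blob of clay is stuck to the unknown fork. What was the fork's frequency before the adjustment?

|f − 809| = 3, so the fork was at either 806 Hz or 812 Hz.
Adding mass to a fork lowers its frequency; the adjustment lowers the fork's frequency.
The beat rate fell, so the adjustment moved the fork toward 809 Hz — it must have started above the reference.

812 Hz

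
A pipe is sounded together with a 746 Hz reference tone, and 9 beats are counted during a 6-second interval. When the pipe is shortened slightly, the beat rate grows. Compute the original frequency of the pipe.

Beat frequency = 9/6 = 1.5 Hz.
|f − 746| = 1.5, so the pipe was at either 744.5 Hz or 747.5 Hz.
A shorter pipe has a higher fundamental; the adjustment raises the pipe's frequency.
The beat rate rose, so the adjustment moved the pipe further from 746 Hz — it was already above the reference.

747.5 Hz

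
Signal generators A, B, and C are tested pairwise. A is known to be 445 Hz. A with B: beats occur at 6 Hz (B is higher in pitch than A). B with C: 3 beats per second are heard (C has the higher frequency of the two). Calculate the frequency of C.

B is above A, so f_B = 445 + 6 = 451 Hz.
C is above B, so f_C = 451 + 3 = 454 Hz.

454 Hz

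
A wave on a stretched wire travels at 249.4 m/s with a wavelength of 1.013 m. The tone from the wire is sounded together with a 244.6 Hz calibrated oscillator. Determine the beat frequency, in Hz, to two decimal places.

1.60 Hz

Source frequency f = v/λ = 249.4/1.013 = 246.1994 Hz.
f_beat = |246.1994 − 244.6| = 1.60 Hz.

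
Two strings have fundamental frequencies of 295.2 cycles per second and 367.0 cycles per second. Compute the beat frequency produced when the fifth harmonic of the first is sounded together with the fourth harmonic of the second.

8.0 Hz

Fifth harmonic of the first: 5·295.2 = 1476.0 Hz.
Fourth harmonic of the second: 4·367.0 = 1468.0 Hz.
f_beat = |1476.0 − 1468.0| = 8.0 Hz.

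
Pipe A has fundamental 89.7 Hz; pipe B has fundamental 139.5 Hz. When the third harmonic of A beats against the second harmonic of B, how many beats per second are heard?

Third harmonic of the first: 3·89.7 = 269.1 Hz.
Second harmonic of the second: 2·139.5 = 279.0 Hz.
f_beat = |269.1 − 279.0| = 9.9 Hz.

9.9 Hz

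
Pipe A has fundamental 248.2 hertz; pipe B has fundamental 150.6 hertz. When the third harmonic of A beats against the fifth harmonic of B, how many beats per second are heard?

8.4 Hz

Third harmonic of the first: 3·248.2 = 744.6 Hz.
Fifth harmonic of the second: 5·150.6 = 753.0 Hz.
f_beat = |744.6 − 753.0| = 8.4 Hz.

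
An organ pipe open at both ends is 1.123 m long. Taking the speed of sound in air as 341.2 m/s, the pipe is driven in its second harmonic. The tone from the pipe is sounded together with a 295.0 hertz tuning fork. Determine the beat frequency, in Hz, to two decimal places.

8.83 Hz

Open pipe: f_n = n·v/(2L) = 2·341.2/(2·1.123) = 303.8290 Hz.
f_beat = |303.8290 − 295.0| = 8.83 Hz.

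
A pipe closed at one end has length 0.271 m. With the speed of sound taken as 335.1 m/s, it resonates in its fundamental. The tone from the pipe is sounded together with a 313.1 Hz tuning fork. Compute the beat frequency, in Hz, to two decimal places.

3.97 Hz

Closed pipe (odd harmonics): f_n = n·v/(4L) = 1·335.1/(4·0.271) = 309.1328 Hz.
f_beat = |309.1328 − 313.1| = 3.97 Hz.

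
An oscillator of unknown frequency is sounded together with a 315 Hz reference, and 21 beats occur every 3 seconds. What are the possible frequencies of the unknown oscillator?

308 Hz or 322 Hz

Beat frequency = 21/3 = 7 Hz.
|f − 315| = 7, so f = 315 ± 7.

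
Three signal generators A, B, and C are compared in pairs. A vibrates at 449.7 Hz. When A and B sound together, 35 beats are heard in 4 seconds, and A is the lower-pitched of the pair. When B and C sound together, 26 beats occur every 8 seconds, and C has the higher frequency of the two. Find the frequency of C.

461.7 Hz

A–B: Beat frequency = 35/4 = 8.75 Hz.
B is above A, so f_B = 449.7 + 8.75 = 458.45 Hz.
B–C: Beat frequency = 26/8 = 3.25 Hz.
C is above B, so f_C = 458.45 + 3.25 = 461.7 Hz.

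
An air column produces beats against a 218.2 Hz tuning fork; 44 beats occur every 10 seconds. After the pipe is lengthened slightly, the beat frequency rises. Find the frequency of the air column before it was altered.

Beat frequency = 44/10 = 4.4 Hz.
|f − 218.2| = 4.4, so the air column was at either 213.8 Hz or 222.6 Hz.
A longer pipe has a lower fundamental; the adjustment lowers the air column's frequency.
The beat rate rose, so the adjustment moved the air column further from 218.2 Hz — it was already below the reference.

213.8 Hz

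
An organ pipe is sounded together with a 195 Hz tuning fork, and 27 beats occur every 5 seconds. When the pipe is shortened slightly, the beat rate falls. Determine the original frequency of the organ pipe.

189.6 Hz

Beat frequency = 27/5 = 5.4 Hz.
|f − 195| = 5.4, so the organ pipe was at either 189.6 Hz or 200.4 Hz.
A shorter pipe has a higher fundamental; the adjustment raises the organ pipe's frequency.
The beat rate fell, so the adjustment moved the organ pipe toward 195 Hz — it must have started below the reference.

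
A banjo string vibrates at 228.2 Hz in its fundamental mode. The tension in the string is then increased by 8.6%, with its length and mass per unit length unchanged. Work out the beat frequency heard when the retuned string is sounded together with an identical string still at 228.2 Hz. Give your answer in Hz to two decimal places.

9.61 Hz

For a string, f ∝ √T, so the new frequency is 228.2·√1.086 = 237.8102 Hz.
f_beat = |237.8102 − 228.2| = 9.61 Hz.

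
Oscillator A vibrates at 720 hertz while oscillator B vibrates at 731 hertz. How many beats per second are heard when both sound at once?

11 Hz

The beat frequency equals the magnitude of the frequency difference.
|720 − 731| = 11 Hz.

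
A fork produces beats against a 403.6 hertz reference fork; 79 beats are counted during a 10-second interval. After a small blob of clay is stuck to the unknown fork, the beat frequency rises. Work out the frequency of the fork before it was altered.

395.7 Hz

Beat frequency = 79/10 = 7.9 Hz.
|f − 403.6| = 7.9, so the fork was at either 395.7 Hz or 411.5 Hz.
Adding mass to a fork lowers its frequency; the adjustment lowers the fork's frequency.
The beat rate rose, so the adjustment moved the fork further from 403.6 Hz — it was already below the reference.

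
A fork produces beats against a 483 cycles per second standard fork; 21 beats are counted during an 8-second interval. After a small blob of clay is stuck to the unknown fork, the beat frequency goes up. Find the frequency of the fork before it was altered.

Beat frequency = 21/8 = 2.625 Hz.
|f − 483| = 2.625, so the fork was at either 480.375 Hz or 485.625 Hz.
Adding mass to a fork lowers its frequency; the adjustment lowers the fork's frequency.
The beat rate rose, so the adjustment moved the fork further from 483 Hz — it was already below the reference.

480.375 Hz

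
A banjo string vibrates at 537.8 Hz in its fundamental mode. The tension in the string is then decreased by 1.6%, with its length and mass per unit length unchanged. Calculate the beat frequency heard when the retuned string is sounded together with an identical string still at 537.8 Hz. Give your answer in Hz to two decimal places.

4.32 Hz

For a string, f ∝ √T, so the new frequency is 537.8·√0.984 = 533.4803 Hz.
f_beat = |533.4803 − 537.8| = 4.32 Hz.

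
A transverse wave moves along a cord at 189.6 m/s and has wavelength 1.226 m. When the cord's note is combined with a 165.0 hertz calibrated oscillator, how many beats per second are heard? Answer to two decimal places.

Source frequency f = v/λ = 189.6/1.226 = 154.6493 Hz.
f_beat = |154.6493 − 165.0| = 10.35 Hz.

10.35 Hz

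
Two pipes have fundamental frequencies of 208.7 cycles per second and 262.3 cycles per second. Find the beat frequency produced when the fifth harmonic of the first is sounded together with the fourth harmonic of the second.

5.7 Hz

Fifth harmonic of the first: 5·208.7 = 1043.5 Hz.
Fourth harmonic of the second: 4·262.3 = 1049.2 Hz.
f_beat = |1043.5 − 1049.2| = 5.7 Hz.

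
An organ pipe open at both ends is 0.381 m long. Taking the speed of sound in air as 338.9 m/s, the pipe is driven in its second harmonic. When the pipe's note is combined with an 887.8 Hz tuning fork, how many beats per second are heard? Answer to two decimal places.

1.70 Hz

Open pipe: f_n = n·v/(2L) = 2·338.9/(2·0.381) = 889.5013 Hz.
f_beat = |889.5013 − 887.8| = 1.70 Hz.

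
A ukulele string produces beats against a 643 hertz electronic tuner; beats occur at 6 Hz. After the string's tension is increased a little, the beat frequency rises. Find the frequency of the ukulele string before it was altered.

649 Hz

|f − 643| = 6, so the ukulele string was at either 637 Hz or 649 Hz.
Higher tension means higher frequency; the adjustment raises the ukulele string's frequency.
The beat rate rose, so the adjustment moved the ukulele string further from 643 Hz — it was already above the reference.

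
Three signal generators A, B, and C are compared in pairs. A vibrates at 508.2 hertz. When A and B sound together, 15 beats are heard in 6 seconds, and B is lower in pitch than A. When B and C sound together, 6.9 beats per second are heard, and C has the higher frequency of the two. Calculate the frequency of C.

512.6 Hz

A–B: Beat frequency = 15/6 = 2.5 Hz.
B is below A, so f_B = 508.2 − 2.5 = 505.7 Hz.
C is above B, so f_C = 505.7 + 6.9 = 512.6 Hz.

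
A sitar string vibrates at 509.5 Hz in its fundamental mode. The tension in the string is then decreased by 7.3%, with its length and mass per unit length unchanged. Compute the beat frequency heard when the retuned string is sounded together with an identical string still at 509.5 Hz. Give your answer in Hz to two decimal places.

For a string, f ∝ √T, so the new frequency is 509.5·√0.927 = 490.5509 Hz.
f_beat = |490.5509 − 509.5| = 18.95 Hz.

18.95 Hz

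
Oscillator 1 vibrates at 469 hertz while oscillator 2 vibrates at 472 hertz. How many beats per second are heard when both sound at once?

Beats arise from superposition of two nearby frequencies; the beat rate is |f₁ − f₂|.
|469 − 472| = 3 Hz.

3 Hz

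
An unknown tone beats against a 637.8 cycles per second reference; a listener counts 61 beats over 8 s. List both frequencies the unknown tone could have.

630.175 Hz or 645.425 Hz

Beat frequency = 61/8 = 7.625 Hz.
|f − 637.8| = 7.625, so f = 637.8 ± 7.625.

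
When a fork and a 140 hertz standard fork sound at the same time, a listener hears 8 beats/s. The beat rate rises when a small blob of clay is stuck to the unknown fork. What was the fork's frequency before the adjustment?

132 Hz

|f − 140| = 8, so the fork was at either 132 Hz or 148 Hz.
Adding mass to a fork lowers its frequency; the adjustment lowers the fork's frequency.
The beat rate rose, so the adjustment moved the fork further from 140 Hz — it was already below the reference.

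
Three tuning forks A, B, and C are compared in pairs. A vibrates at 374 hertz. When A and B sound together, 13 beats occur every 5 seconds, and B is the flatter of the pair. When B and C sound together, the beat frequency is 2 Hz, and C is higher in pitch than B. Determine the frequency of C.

373.4 Hz

A–B: Beat frequency = 13/5 = 2.6 Hz.
B is below A, so f_B = 374 − 2.6 = 371.4 Hz.
C is above B, so f_C = 371.4 + 2 = 373.4 Hz.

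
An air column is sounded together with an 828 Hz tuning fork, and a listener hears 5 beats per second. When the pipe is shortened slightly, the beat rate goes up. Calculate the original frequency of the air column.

833 Hz

|f − 828| = 5, so the air column was at either 823 Hz or 833 Hz.
A shorter pipe has a higher fundamental; the adjustment raises the air column's frequency.
The beat rate rose, so the adjustment moved the air column further from 828 Hz — it was already above the reference.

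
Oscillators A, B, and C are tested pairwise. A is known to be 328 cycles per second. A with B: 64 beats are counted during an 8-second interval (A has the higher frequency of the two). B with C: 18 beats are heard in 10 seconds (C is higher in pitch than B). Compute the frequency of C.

A–B: Beat frequency = 64/8 = 8 Hz.
B is below A, so f_B = 328 − 8 = 320 Hz.
B–C: Beat frequency = 18/10 = 1.8 Hz.
C is above B, so f_C = 320 + 1.8 = 321.8 Hz.

321.8 Hz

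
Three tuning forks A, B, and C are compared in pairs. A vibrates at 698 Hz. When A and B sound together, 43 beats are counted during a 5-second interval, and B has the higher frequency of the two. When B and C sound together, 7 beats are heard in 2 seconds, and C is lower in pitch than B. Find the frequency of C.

703.1 Hz

A–B: Beat frequency = 43/5 = 8.6 Hz.
B is above A, so f_B = 698 + 8.6 = 706.6 Hz.
B–C: Beat frequency = 7/2 = 3.5 Hz.
C is below B, so f_C = 706.6 − 3.5 = 703.1 Hz.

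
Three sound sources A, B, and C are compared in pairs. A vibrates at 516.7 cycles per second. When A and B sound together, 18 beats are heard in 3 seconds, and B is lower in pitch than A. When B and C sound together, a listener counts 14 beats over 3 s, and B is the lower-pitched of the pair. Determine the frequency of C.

A–B: Beat frequency = 18/3 = 6 Hz.
B is below A, so f_B = 516.7 − 6 = 510.7 Hz.
B–C: Beat frequency = 14/3 = 4.6667 Hz.
C is above B, so f_C = 510.7 + 4.6667 = 515.3667 Hz.

515.3667 Hz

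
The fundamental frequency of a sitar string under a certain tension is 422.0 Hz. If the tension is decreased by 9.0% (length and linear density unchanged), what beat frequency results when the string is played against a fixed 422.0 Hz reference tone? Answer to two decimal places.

For a string, f ∝ √T, so the new frequency is 422.0·√0.910 = 402.5623 Hz.
f_beat = |402.5623 − 422.0| = 19.44 Hz.

19.44 Hz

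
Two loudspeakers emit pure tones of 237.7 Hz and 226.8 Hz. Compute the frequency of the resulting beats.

Beats arise from superposition of two nearby frequencies; the beat rate is |f₁ − f₂|.
|237.7 − 226.8| = 10.9 Hz.

10.9 Hz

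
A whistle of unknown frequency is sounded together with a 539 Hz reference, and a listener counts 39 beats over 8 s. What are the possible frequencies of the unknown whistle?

Beat frequency = 39/8 = 4.875 Hz.
|f − 539| = 4.875, so f = 539 ± 4.875.

534.125 Hz or 543.875 Hz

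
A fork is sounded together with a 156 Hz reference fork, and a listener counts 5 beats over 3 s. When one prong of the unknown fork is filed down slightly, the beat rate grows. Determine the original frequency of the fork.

Beat frequency = 5/3 = 1.6667 Hz.
|f − 156| = 1.6667, so the fork was at either 154.3333 Hz or 157.6667 Hz.
Filing a prong removes mass and raises the fork's frequency; the adjustment raises the fork's frequency.
The beat rate rose, so the adjustment moved the fork further from 156 Hz — it was already above the reference.

157.6667 Hz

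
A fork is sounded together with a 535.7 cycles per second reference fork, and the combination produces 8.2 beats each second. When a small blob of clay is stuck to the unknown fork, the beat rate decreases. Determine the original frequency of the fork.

543.9 Hz

|f − 535.7| = 8.2, so the fork was at either 527.5 Hz or 543.9 Hz.
Adding mass to a fork lowers its frequency; the adjustment lowers the fork's frequency.
The beat rate fell, so the adjustment moved the fork toward 535.7 Hz — it must have started above the reference.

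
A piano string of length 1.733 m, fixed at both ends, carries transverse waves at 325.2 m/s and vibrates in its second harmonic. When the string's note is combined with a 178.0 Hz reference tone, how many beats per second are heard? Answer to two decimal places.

9.65 Hz

For a string fixed at both ends, f_n = n·v/(2L) = 2·325.2/(2·1.733) = 187.6515 Hz.
f_beat = |187.6515 − 178.0| = 9.65 Hz.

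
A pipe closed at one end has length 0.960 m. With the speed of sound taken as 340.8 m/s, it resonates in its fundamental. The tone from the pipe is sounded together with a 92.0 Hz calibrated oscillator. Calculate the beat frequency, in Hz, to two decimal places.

3.25 Hz

Closed pipe (odd harmonics): f_n = n·v/(4L) = 1·340.8/(4·0.960) = 88.7500 Hz.
f_beat = |88.7500 − 92.0| = 3.25 Hz.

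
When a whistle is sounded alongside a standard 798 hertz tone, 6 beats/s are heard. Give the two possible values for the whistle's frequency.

|f − 798| = 6, so f = 798 ± 6.

792 Hz or 804 Hz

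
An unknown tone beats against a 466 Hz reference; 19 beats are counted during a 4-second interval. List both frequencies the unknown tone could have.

461.25 Hz or 470.75 Hz

Beat frequency = 19/4 = 4.75 Hz.
|f − 466| = 4.75, so f = 466 ± 4.75.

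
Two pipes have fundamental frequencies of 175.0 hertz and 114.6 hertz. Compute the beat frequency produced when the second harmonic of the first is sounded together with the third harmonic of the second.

Second harmonic of the first: 2·175.0 = 350.0 Hz.
Third harmonic of the second: 3·114.6 = 343.8 Hz.
f_beat = |350.0 − 343.8| = 6.2 Hz.

6.2 Hz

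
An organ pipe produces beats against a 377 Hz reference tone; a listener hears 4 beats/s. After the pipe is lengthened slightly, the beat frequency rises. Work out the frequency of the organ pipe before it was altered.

|f − 377| = 4, so the organ pipe was at either 373 Hz or 381 Hz.
A longer pipe has a lower fundamental; the adjustment lowers the organ pipe's frequency.
The beat rate rose, so the adjustment moved the organ pipe further from 377 Hz — it was already below the reference.

373 Hz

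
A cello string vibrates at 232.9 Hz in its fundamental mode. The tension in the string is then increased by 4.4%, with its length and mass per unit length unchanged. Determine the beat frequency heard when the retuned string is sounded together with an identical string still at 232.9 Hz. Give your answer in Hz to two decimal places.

For a string, f ∝ √T, so the new frequency is 232.9·√1.044 = 237.9686 Hz.
f_beat = |237.9686 − 232.9| = 5.07 Hz.

5.07 Hz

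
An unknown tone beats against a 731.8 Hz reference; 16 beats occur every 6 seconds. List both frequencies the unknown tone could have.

729.1333 Hz or 734.4667 Hz

Beat frequency = 16/6 = 2.6667 Hz.
|f − 731.8| = 2.6667, so f = 731.8 ± 2.6667.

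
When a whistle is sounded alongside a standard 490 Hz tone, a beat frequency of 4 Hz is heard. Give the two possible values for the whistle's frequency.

|f − 490| = 4, so f = 490 ± 4.

486 Hz or 494 Hz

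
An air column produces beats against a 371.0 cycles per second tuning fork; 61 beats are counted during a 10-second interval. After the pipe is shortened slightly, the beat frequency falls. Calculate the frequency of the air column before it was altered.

Beat frequency = 61/10 = 6.1 Hz.
|f − 371.0| = 6.1, so the air column was at either 364.9 Hz or 377.1 Hz.
A shorter pipe has a higher fundamental; the adjustment raises the air column's frequency.
The beat rate fell, so the adjustment moved the air column toward 371.0 Hz — it must have started below the reference.

364.9 Hz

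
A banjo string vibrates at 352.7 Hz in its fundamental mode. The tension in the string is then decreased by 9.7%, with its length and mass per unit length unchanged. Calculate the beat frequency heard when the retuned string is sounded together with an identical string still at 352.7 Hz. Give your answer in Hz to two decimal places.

For a string, f ∝ √T, so the new frequency is 352.7·√0.903 = 335.1578 Hz.
f_beat = |335.1578 − 352.7| = 17.54 Hz.

17.54 Hz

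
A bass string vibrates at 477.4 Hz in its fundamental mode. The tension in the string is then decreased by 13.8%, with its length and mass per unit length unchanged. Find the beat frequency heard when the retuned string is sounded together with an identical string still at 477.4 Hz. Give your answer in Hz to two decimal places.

34.16 Hz

For a string, f ∝ √T, so the new frequency is 477.4·√0.862 = 443.2370 Hz.
f_beat = |443.2370 − 477.4| = 34.16 Hz.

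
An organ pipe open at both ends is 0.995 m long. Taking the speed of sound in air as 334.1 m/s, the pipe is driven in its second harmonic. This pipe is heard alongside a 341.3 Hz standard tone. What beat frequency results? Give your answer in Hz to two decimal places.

5.52 Hz

Open pipe: f_n = n·v/(2L) = 2·334.1/(2·0.995) = 335.7789 Hz.
f_beat = |335.7789 − 341.3| = 5.52 Hz.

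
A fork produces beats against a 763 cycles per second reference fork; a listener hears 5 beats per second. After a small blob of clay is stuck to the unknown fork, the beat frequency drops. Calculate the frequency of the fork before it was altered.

768 Hz

|f − 763| = 5, so the fork was at either 758 Hz or 768 Hz.
Adding mass to a fork lowers its frequency; the adjustment lowers the fork's frequency.
The beat rate fell, so the adjustment moved the fork toward 763 Hz — it must have started above the reference.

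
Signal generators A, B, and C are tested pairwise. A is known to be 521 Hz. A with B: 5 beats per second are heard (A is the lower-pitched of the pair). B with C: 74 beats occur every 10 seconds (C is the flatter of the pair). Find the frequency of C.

B is above A, so f_B = 521 + 5 = 526 Hz.
B–C: Beat frequency = 74/10 = 7.4 Hz.
C is below B, so f_C = 526 − 7.4 = 518.6 Hz.

518.6 Hz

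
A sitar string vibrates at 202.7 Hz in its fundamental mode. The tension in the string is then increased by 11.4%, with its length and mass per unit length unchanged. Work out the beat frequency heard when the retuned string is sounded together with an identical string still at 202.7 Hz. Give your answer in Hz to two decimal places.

11.24 Hz

For a string, f ∝ √T, so the new frequency is 202.7·√1.114 = 213.9421 Hz.
f_beat = |213.9421 − 202.7| = 11.24 Hz.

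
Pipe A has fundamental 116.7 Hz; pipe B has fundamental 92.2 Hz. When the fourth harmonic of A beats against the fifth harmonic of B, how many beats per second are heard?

5.8 Hz

Fourth harmonic of the first: 4·116.7 = 466.8 Hz.
Fifth harmonic of the second: 5·92.2 = 461.0 Hz.
f_beat = |466.8 − 461.0| = 5.8 Hz.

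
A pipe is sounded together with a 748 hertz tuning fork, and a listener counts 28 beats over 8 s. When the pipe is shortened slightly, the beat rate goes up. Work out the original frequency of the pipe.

Beat frequency = 28/8 = 3.5 Hz.
|f − 748| = 3.5, so the pipe was at either 744.5 Hz or 751.5 Hz.
A shorter pipe has a higher fundamental; the adjustment raises the pipe's frequency.
The beat rate rose, so the adjustment moved the pipe further from 748 Hz — it was already above the reference.

751.5 Hz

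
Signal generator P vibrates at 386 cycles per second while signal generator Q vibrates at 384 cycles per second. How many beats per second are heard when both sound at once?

2 Hz

The beat frequency equals the magnitude of the frequency difference.
|386 − 384| = 2 Hz.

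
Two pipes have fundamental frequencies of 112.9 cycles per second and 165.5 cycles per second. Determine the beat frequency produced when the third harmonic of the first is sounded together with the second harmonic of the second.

7.7 Hz

Third harmonic of the first: 3·112.9 = 338.7 Hz.
Second harmonic of the second: 2·165.5 = 331.0 Hz.
f_beat = |338.7 − 331.0| = 7.7 Hz.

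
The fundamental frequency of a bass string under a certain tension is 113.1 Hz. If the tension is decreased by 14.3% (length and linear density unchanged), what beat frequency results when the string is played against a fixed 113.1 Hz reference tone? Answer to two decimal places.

For a string, f ∝ √T, so the new frequency is 113.1·√0.857 = 104.7015 Hz.
f_beat = |104.7015 − 113.1| = 8.40 Hz.

8.40 Hz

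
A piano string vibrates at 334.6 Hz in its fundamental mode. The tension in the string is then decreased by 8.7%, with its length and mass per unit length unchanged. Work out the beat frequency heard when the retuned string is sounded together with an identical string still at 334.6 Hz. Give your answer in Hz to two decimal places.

For a string, f ∝ √T, so the new frequency is 334.6·√0.913 = 319.7138 Hz.
f_beat = |319.7138 − 334.6| = 14.89 Hz.

14.89 Hz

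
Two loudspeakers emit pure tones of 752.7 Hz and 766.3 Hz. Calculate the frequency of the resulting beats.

f_beat = |f₁ − f₂|.
|752.7 − 766.3| = 13.6 Hz.

13.6 Hz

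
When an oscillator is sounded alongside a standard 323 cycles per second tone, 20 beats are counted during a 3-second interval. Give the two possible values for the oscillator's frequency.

Beat frequency = 20/3 = 6.6667 Hz.
|f − 323| = 6.6667, so f = 323 ± 6.6667.

316.3333 Hz or 329.6667 Hz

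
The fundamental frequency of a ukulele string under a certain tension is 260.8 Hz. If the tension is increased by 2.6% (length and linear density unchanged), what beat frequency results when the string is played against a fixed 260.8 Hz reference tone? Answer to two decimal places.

For a string, f ∝ √T, so the new frequency is 260.8·√1.026 = 264.1686 Hz.
f_beat = |264.1686 − 260.8| = 3.37 Hz.

3.37 Hz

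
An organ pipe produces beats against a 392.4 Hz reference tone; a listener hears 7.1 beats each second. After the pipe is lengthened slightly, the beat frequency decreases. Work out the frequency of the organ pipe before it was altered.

399.5 Hz

|f − 392.4| = 7.1, so the organ pipe was at either 385.3 Hz or 399.5 Hz.
A longer pipe has a lower fundamental; the adjustment lowers the organ pipe's frequency.
The beat rate fell, so the adjustment moved the organ pipe toward 392.4 Hz — it must have started above the reference.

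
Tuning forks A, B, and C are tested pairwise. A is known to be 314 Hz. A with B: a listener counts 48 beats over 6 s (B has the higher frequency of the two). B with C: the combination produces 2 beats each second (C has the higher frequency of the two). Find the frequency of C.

324 Hz

A–B: Beat frequency = 48/6 = 8 Hz.
B is above A, so f_B = 314 + 8 = 322 Hz.
C is above B, so f_C = 322 + 2 = 324 Hz.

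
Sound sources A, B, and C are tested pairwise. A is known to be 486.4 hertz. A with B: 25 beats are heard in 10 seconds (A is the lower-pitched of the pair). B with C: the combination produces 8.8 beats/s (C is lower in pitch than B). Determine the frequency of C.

A–B: Beat frequency = 25/10 = 2.5 Hz.
B is above A, so f_B = 486.4 + 2.5 = 488.9 Hz.
C is below B, so f_C = 488.9 − 8.8 = 480.1 Hz.

480.1 Hz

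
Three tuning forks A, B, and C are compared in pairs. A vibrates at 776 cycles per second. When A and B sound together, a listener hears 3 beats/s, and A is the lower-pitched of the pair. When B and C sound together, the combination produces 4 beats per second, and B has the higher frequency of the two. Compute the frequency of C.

775 Hz

B is above A, so f_B = 776 + 3 = 779 Hz.
C is below B, so f_C = 779 − 4 = 775 Hz.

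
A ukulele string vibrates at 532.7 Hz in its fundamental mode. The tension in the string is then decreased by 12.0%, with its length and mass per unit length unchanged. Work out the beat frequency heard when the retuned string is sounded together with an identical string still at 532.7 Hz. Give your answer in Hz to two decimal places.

For a string, f ∝ √T, so the new frequency is 532.7·√0.880 = 499.7169 Hz.
f_beat = |499.7169 − 532.7| = 32.98 Hz.

32.98 Hz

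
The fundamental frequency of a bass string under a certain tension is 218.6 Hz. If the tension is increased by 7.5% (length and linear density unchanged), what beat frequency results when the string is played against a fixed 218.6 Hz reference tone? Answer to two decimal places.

8.05 Hz

For a string, f ∝ √T, so the new frequency is 218.6·√1.075 = 226.6493 Hz.
f_beat = |226.6493 − 218.6| = 8.05 Hz.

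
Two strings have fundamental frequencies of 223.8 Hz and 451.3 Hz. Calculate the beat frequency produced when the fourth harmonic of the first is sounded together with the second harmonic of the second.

Fourth harmonic of the first: 4·223.8 = 895.2 Hz.
Second harmonic of the second: 2·451.3 = 902.6 Hz.
f_beat = |895.2 − 902.6| = 7.4 Hz.

7.4 Hz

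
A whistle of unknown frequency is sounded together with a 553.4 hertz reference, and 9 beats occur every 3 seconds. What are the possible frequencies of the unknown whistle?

Beat frequency = 9/3 = 3 Hz.
|f − 553.4| = 3, so f = 553.4 ± 3.

550.4 Hz or 556.4 Hz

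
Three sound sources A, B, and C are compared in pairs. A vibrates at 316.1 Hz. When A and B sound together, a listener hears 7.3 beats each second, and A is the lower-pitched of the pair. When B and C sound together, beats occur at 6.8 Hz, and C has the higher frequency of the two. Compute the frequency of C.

330.2 Hz

B is above A, so f_B = 316.1 + 7.3 = 323.4 Hz.
C is above B, so f_C = 323.4 + 6.8 = 330.2 Hz.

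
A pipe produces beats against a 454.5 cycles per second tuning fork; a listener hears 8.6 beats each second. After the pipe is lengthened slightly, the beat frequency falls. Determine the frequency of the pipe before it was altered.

463.1 Hz

|f − 454.5| = 8.6, so the pipe was at either 445.9 Hz or 463.1 Hz.
A longer pipe has a lower fundamental; the adjustment lowers the pipe's frequency.
The beat rate fell, so the adjustment moved the pipe toward 454.5 Hz — it must have started above the reference.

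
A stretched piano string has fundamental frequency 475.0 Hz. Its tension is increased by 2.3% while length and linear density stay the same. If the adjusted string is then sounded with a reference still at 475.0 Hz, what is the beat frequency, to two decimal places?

5.43 Hz

For a string, f ∝ √T, so the new frequency is 475.0·√1.023 = 480.4314 Hz.
f_beat = |480.4314 − 475.0| = 5.43 Hz.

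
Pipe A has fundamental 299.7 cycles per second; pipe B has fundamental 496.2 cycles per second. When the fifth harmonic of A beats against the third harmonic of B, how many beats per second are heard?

9.9 Hz

Fifth harmonic of the first: 5·299.7 = 1498.5 Hz.
Third harmonic of the second: 3·496.2 = 1488.6 Hz.
f_beat = |1498.5 − 1488.6| = 9.9 Hz.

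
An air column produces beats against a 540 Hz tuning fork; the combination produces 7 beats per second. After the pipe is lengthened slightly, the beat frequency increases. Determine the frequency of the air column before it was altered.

533 Hz

|f − 540| = 7, so the air column was at either 533 Hz or 547 Hz.
A longer pipe has a lower fundamental; the adjustment lowers the air column's frequency.
The beat rate rose, so the adjustment moved the air column further from 540 Hz — it was already below the reference.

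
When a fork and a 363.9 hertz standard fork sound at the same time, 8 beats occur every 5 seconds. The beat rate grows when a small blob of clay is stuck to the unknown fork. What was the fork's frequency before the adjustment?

362.3 Hz

Beat frequency = 8/5 = 1.6 Hz.
|f − 363.9| = 1.6, so the fork was at either 362.3 Hz or 365.5 Hz.
Adding mass to a fork lowers its frequency; the adjustment lowers the fork's frequency.
The beat rate rose, so the adjustment moved the fork further from 363.9 Hz — it was already below the reference.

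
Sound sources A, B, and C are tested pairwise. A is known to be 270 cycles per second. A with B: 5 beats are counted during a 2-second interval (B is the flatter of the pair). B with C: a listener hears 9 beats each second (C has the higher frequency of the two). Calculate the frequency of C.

A–B: Beat frequency = 5/2 = 2.5 Hz.
B is below A, so f_B = 270 − 2.5 = 267.5 Hz.
C is above B, so f_C = 267.5 + 9 = 276.5 Hz.

276.5 Hz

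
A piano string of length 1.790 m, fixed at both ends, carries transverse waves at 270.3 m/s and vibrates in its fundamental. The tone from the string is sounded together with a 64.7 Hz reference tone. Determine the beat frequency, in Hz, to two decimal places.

For a string fixed at both ends, f_n = n·v/(2L) = 1·270.3/(2·1.790) = 75.5028 Hz.
f_beat = |75.5028 − 64.7| = 10.80 Hz.

10.80 Hz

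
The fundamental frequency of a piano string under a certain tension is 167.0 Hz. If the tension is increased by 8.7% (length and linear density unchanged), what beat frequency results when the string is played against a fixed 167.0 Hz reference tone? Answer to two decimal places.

For a string, f ∝ √T, so the new frequency is 167.0·√1.087 = 174.1130 Hz.
f_beat = |174.1130 − 167.0| = 7.11 Hz.

7.11 Hz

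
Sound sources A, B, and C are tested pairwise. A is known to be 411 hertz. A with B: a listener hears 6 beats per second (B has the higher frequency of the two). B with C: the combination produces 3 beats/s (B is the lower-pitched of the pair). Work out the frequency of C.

420 Hz

B is above A, so f_B = 411 + 6 = 417 Hz.
C is above B, so f_C = 417 + 3 = 420 Hz.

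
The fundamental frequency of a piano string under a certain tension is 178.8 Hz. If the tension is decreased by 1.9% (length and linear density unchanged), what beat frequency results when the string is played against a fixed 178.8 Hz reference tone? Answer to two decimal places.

For a string, f ∝ √T, so the new frequency is 178.8·√0.981 = 177.0933 Hz.
f_beat = |177.0933 − 178.8| = 1.71 Hz.

1.71 Hz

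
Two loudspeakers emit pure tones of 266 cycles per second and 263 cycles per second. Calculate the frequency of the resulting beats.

f_beat = |f₁ − f₂|.
|266 − 263| = 3 Hz.

3 Hz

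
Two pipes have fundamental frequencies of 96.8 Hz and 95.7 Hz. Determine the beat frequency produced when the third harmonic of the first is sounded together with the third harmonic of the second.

Third harmonic of the first: 3·96.8 = 290.4 Hz.
Third harmonic of the second: 3·95.7 = 287.1 Hz.
f_beat = |290.4 − 287.1| = 3.3 Hz.

3.3 Hz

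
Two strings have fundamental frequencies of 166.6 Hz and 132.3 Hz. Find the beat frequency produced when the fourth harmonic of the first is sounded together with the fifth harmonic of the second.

4.9 Hz

Fourth harmonic of the first: 4·166.6 = 666.4 Hz.
Fifth harmonic of the second: 5·132.3 = 661.5 Hz.
f_beat = |666.4 − 661.5| = 4.9 Hz.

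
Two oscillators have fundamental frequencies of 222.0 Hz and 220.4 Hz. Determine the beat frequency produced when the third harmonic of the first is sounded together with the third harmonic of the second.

4.8 Hz

Third harmonic of the first: 3·222.0 = 666.0 Hz.
Third harmonic of the second: 3·220.4 = 661.2 Hz.
f_beat = |666.0 − 661.2| = 4.8 Hz.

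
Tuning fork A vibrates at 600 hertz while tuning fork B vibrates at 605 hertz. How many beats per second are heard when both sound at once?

5 Hz

f_beat = |f₁ − f₂|.
|600 − 605| = 5 Hz.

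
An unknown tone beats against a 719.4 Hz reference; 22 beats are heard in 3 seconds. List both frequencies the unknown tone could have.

712.0667 Hz or 726.7333 Hz

Beat frequency = 22/3 = 7.3333 Hz.
|f − 719.4| = 7.3333, so f = 719.4 ± 7.3333.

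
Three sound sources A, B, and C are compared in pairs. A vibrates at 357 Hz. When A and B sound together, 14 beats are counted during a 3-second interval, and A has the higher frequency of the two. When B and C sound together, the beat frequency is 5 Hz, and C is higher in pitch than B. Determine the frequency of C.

357.3333 Hz

A–B: Beat frequency = 14/3 = 4.6667 Hz.
B is below A, so f_B = 357 − 4.6667 = 352.3333 Hz.
C is above B, so f_C = 352.3333 + 5 = 357.3333 Hz.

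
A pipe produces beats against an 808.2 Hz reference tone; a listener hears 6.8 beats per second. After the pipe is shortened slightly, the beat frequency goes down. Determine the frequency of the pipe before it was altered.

801.4 Hz

|f − 808.2| = 6.8, so the pipe was at either 801.4 Hz or 815 Hz.
A shorter pipe has a higher fundamental; the adjustment raises the pipe's frequency.
The beat rate fell, so the adjustment moved the pipe toward 808.2 Hz — it must have started below the reference.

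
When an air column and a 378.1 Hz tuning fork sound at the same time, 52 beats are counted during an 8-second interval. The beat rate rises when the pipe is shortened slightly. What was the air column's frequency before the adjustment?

384.6 Hz

Beat frequency = 52/8 = 6.5 Hz.
|f − 378.1| = 6.5, so the air column was at either 371.6 Hz or 384.6 Hz.
A shorter pipe has a higher fundamental; the adjustment raises the air column's frequency.
The beat rate rose, so the adjustment moved the air column further from 378.1 Hz — it was already above the reference.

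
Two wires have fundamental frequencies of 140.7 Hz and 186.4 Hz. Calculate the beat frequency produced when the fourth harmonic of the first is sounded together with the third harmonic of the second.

Fourth harmonic of the first: 4·140.7 = 562.8 Hz.
Third harmonic of the second: 3·186.4 = 559.2 Hz.
f_beat = |562.8 − 559.2| = 3.6 Hz.

3.6 Hz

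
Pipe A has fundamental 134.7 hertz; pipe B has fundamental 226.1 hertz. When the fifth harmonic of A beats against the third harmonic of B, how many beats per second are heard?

4.8 Hz

Fifth harmonic of the first: 5·134.7 = 673.5 Hz.
Third harmonic of the second: 3·226.1 = 678.3 Hz.
f_beat = |673.5 − 678.3| = 4.8 Hz.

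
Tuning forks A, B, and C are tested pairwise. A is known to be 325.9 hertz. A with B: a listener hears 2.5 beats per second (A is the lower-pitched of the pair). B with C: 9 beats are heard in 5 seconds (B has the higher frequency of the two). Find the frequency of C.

326.6 Hz

B is above A, so f_B = 325.9 + 2.5 = 328.4 Hz.
B–C: Beat frequency = 9/5 = 1.8 Hz.
C is below B, so f_C = 328.4 − 1.8 = 326.6 Hz.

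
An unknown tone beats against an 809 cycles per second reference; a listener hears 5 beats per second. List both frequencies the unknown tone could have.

804 Hz or 814 Hz

|f − 809| = 5, so f = 809 ± 5.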